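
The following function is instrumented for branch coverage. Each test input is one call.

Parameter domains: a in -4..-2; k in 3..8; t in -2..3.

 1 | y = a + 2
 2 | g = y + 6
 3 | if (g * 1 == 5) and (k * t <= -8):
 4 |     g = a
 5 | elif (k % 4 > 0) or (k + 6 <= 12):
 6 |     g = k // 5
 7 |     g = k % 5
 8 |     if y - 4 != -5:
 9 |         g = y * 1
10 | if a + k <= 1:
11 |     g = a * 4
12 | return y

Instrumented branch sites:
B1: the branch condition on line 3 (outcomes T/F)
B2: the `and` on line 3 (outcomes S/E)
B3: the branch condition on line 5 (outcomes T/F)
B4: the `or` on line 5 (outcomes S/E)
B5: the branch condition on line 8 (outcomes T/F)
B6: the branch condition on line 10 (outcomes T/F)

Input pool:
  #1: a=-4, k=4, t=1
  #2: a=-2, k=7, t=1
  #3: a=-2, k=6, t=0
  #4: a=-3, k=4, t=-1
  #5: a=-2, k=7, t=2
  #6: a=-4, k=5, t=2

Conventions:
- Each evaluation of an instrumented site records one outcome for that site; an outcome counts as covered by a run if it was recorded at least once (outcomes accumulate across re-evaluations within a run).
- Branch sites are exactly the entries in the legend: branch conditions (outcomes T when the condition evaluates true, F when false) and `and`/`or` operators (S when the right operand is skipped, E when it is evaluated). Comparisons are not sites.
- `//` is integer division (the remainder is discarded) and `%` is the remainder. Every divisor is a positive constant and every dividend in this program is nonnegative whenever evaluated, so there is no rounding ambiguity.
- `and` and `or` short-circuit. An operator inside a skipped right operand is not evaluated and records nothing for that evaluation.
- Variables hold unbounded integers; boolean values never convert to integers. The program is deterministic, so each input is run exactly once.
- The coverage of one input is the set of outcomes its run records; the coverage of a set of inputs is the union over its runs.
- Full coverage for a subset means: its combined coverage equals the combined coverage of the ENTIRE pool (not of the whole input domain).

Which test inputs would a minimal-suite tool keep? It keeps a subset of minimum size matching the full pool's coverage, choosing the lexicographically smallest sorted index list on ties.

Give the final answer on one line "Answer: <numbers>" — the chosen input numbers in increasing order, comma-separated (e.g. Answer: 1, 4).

#1 (a=-4, k=4, t=1) -> B2->S, B1->F, B4->E, B3->T, B5->T, B6->T; covered: B1=F, B2=S, B3=T, B4=E, B5=T, B6=T
#2 (a=-2, k=7, t=1) -> B2->S, B1->F, B4->S, B3->T, B5->T, B6->F; covered: B1=F, B2=S, B3=T, B4=S, B5=T, B6=F
#3 (a=-2, k=6, t=0) -> B2->S, B1->F, B4->S, B3->T, B5->T, B6->F; covered: B1=F, B2=S, B3=T, B4=S, B5=T, B6=F
#4 (a=-3, k=4, t=-1) -> B2->E, B1->F, B4->E, B3->T, B5->F, B6->T; covered: B1=F, B2=E, B3=T, B4=E, B5=F, B6=T
#5 (a=-2, k=7, t=2) -> B2->S, B1->F, B4->S, B3->T, B5->T, B6->F; covered: B1=F, B2=S, B3=T, B4=S, B5=T, B6=F
#6 (a=-4, k=5, t=2) -> B2->S, B1->F, B4->S, B3->T, B5->T, B6->T; covered: B1=F, B2=S, B3=T, B4=S, B5=T, B6=T
union over all inputs: B1=F, B2=S, B2=E, B3=T, B4=S, B4=E, B5=T, B5=F, B6=T, B6=F (10 outcomes)
checked all size-1 subsets: none covers 10 outcomes (max 6/10)
inputs {2, 4} (size 2) cover everything; no size-2 subset with a lexicographically smaller index list covers all 10

Answer: 2, 4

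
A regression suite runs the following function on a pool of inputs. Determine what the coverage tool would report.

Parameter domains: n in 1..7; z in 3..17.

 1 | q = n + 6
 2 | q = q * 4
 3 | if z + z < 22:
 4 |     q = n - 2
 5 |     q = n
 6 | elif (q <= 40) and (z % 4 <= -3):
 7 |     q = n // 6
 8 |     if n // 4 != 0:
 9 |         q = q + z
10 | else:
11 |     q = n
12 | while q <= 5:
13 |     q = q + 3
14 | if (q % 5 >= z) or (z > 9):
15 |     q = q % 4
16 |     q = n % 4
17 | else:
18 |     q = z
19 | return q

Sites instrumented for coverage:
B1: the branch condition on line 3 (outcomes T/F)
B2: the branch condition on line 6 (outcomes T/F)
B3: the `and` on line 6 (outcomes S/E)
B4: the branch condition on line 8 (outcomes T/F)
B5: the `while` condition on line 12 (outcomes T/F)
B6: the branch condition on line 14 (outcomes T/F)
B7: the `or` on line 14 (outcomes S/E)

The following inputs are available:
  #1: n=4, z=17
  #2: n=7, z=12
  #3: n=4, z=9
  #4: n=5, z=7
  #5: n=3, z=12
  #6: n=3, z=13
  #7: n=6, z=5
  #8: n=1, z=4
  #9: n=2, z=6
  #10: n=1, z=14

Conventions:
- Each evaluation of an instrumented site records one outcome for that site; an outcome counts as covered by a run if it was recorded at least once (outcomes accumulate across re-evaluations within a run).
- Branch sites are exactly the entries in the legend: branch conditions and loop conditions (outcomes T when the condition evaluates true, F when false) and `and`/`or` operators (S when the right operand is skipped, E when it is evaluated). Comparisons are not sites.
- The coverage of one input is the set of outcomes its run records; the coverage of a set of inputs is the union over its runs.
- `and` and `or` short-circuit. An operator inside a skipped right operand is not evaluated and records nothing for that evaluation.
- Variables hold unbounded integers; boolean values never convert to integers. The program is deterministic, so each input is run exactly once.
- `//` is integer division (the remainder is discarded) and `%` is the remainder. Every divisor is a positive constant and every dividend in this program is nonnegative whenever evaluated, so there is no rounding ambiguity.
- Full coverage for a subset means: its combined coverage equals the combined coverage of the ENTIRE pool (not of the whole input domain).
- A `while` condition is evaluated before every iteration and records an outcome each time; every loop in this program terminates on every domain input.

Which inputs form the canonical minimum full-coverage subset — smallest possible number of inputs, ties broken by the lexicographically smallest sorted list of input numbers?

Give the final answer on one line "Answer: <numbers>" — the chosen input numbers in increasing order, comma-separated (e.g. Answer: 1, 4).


input #1, n=4, z=17: outcomes B1=F, B2=F, B3=E, B5=T, B5=F, B6=T, B7=E
input #2, n=7, z=12: outcomes B1=F, B2=F, B3=S, B5=F, B6=T, B7=E
input #3, n=4, z=9: outcomes B1=T, B5=T, B5=F, B6=F, B7=E
input #4, n=5, z=7: outcomes B1=T, B5=T, B5=F, B6=F, B7=E
input #5, n=3, z=12: outcomes B1=F, B2=F, B3=E, B5=T, B5=F, B6=T, B7=E
input #6, n=3, z=13: outcomes B1=F, B2=F, B3=E, B5=T, B5=F, B6=T, B7=E
input #7, n=6, z=5: outcomes B1=T, B5=F, B6=F, B7=E
input #8, n=1, z=4: outcomes B1=T, B5=T, B5=F, B6=F, B7=E
input #9, n=2, z=6: outcomes B1=T, B5=T, B5=F, B6=F, B7=E
input #10, n=1, z=14: outcomes B1=F, B2=F, B3=E, B5=T, B5=F, B6=T, B7=E
the full pool covers 10 outcomes: B1=T, B1=F, B2=F, B3=S, B3=E, B5=T, B5=F, B6=T, B6=F, B7=E
size 1 is not enough: best union over all size-1 subsets is 7/10
size 2 is not enough: best union over all size-2 subsets is 9/10
inputs {1, 2, 3} (size 3) cover everything; no size-3 subset with a lexicographically smaller index list covers all 10
Answer: 1, 2, 3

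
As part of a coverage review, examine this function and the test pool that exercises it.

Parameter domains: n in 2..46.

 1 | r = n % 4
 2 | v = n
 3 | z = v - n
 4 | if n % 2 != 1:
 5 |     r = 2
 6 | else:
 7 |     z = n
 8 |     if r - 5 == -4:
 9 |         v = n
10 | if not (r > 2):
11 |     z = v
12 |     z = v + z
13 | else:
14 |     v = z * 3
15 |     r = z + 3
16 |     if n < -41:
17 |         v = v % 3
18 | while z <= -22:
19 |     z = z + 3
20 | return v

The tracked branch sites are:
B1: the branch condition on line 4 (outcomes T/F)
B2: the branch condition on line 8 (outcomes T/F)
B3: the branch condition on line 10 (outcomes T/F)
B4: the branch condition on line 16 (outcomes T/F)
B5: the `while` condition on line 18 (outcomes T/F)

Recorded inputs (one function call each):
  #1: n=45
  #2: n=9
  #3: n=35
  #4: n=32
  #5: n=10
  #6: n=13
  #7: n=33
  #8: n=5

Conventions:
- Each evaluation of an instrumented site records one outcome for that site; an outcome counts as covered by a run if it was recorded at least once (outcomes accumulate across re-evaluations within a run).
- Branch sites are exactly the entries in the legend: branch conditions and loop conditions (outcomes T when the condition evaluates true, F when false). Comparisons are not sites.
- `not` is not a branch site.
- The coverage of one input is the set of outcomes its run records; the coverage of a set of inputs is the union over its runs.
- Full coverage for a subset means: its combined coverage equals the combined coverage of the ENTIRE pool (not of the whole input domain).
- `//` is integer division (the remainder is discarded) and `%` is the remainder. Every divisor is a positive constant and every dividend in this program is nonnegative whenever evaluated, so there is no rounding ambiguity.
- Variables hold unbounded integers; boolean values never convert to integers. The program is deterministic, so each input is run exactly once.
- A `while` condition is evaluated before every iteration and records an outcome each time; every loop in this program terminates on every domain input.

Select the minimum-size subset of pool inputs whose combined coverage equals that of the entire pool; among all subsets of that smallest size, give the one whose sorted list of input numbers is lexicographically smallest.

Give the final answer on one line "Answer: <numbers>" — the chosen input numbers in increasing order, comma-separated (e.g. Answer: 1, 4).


#1 (n=45) -> B1->F, B2->T, B3->T, B5->F; covered: B1=F, B2=T, B3=T, B5=F
#2 (n=9) -> B1->F, B2->T, B3->T, B5->F; covered: B1=F, B2=T, B3=T, B5=F
#3 (n=35) -> B1->F, B2->F, B3->F, B4->F, B5->F; covered: B1=F, B2=F, B3=F, B4=F, B5=F
#4 (n=32) -> B1->T, B3->T, B5->F; covered: B1=T, B3=T, B5=F
#5 (n=10) -> B1->T, B3->T, B5->F; covered: B1=T, B3=T, B5=F
#6 (n=13) -> B1->F, B2->T, B3->T, B5->F; covered: B1=F, B2=T, B3=T, B5=F
#7 (n=33) -> B1->F, B2->T, B3->T, B5->F; covered: B1=F, B2=T, B3=T, B5=F
#8 (n=5) -> B1->F, B2->T, B3->T, B5->F; covered: B1=F, B2=T, B3=T, B5=F
the full pool covers 8 outcomes: B1=T, B1=F, B2=T, B2=F, B3=T, B3=F, B4=F, B5=F
no size-1 subset reaches all 8 outcomes (best union: 5/8)
no size-2 subset reaches all 8 outcomes (best union: 7/8)
the canonical winner is {1, 3, 4}: size 3, full 8-outcome coverage, earliest index list among size-3 covers
Answer: 1, 3, 4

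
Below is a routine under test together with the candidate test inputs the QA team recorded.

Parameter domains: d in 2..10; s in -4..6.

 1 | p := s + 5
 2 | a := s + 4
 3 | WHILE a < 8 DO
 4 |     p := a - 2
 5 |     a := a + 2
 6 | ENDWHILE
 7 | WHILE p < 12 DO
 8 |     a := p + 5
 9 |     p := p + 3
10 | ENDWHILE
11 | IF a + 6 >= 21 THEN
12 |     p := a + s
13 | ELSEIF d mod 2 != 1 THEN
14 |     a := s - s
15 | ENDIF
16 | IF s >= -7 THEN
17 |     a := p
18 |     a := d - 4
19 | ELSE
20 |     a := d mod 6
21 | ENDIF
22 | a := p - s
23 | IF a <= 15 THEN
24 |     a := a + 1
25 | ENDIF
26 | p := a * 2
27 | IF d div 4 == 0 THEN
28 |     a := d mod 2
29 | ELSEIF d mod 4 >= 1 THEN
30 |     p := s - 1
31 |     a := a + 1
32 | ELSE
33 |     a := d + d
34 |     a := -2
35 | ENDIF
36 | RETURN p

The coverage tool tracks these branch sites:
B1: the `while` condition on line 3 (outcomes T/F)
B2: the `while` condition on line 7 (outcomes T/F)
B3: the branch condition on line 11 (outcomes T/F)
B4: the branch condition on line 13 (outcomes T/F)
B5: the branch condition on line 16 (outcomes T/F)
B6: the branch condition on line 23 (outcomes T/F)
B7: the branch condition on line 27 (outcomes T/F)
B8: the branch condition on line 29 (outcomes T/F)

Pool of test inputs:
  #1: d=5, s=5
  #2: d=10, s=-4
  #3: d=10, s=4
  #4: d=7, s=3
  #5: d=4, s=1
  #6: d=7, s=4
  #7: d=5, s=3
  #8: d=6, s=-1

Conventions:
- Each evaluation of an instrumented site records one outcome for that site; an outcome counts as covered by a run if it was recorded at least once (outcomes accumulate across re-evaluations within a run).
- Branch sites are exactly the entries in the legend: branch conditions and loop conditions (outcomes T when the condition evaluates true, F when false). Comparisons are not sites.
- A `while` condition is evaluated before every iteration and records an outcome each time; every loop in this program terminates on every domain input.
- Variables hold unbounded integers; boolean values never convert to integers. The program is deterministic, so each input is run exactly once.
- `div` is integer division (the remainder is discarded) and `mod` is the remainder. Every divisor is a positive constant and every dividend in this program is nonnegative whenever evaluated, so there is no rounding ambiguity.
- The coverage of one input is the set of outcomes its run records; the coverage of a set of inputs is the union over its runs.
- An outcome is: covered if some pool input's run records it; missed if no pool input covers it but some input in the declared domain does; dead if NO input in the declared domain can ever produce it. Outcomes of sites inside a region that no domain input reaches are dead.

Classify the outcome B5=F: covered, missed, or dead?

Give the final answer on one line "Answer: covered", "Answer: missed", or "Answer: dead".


no pool input records B5=F
checking all 99 inputs in the declared domain: B5=F is never recorded -> dead
Answer: dead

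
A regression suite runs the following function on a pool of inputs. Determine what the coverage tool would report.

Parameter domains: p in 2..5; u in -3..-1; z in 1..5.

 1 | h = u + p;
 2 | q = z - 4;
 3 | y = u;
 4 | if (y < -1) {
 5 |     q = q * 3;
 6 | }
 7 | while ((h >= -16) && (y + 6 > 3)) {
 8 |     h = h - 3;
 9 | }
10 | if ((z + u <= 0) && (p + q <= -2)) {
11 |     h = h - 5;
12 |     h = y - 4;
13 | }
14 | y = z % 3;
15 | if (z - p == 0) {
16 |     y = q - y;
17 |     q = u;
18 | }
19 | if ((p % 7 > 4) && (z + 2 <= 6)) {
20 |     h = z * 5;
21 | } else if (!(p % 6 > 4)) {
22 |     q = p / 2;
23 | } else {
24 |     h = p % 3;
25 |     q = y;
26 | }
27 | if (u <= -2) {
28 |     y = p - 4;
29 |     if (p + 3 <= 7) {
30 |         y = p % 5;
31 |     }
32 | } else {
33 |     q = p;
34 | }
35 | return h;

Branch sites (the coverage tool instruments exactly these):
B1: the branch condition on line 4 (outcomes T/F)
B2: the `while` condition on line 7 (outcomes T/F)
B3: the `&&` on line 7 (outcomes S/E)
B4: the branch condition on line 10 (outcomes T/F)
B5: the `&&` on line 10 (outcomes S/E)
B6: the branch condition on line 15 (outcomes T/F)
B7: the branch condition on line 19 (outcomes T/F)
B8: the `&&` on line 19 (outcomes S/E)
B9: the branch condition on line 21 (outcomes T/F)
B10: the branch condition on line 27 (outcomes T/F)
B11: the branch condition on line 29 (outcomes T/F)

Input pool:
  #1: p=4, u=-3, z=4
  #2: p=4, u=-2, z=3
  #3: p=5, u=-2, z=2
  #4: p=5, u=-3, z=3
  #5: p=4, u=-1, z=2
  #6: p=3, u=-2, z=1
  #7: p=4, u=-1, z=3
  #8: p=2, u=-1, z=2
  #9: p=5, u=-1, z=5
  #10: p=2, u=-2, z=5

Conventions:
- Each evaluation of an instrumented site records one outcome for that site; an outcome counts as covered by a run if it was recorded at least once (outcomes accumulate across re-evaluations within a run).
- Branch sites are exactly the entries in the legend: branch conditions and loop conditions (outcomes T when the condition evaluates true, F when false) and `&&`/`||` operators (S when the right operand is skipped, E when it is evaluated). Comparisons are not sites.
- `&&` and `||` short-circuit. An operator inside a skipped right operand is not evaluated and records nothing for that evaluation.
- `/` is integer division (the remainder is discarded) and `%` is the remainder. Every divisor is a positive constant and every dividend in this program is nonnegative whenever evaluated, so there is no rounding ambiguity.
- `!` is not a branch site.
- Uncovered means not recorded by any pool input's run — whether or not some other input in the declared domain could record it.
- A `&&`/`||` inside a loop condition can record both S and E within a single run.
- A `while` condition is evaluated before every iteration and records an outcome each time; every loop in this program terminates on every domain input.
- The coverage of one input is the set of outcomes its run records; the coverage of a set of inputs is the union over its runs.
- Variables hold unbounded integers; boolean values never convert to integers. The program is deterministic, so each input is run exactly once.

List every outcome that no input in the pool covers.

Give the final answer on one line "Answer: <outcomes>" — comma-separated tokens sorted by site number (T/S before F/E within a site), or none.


input #1, p=4, u=-3, z=4: events B1->T, B3->E, B2->F, B5->S, B4->F, B6->T, B8->S, B7->F, B9->T, B10->T, B11->T; outcomes B1=T, B2=F, B3=E, B4=F, B5=S, B6=T, B7=F, B8=S, B9=T, B10=T, B11=T
input #2, p=4, u=-2, z=3: events B1->T, B3->E, B2->T, B3->E, B2->T, B3->E, B2->T, B3->E, B2->T, B3->E, B2->T, B3->E, B2->T, B3->E, ...; outcomes B1=T, B2=T, B2=F, B3=S, B3=E, B4=F, B5=S, B6=F, B7=F, B8=S, B9=T, B10=T, B11=T
input #3, p=5, u=-2, z=2: events B1->T, B3->E, B2->T, B3->E, B2->T, B3->E, B2->T, B3->E, B2->T, B3->E, B2->T, B3->E, B2->T, B3->E, ...; outcomes B1=T, B2=T, B2=F, B3=S, B3=E, B4=F, B5=E, B6=F, B7=T, B8=E, B10=T, B11=F
input #4, p=5, u=-3, z=3: events B1->T, B3->E, B2->F, B5->E, B4->F, B6->F, B8->E, B7->T, B10->T, B11->F; outcomes B1=T, B2=F, B3=E, B4=F, B5=E, B6=F, B7=T, B8=E, B10=T, B11=F
input #5, p=4, u=-1, z=2: events B1->F, B3->E, B2->T, B3->E, B2->T, B3->E, B2->T, B3->E, B2->T, B3->E, B2->T, B3->E, B2->T, B3->E, ...; outcomes B1=F, B2=T, B2=F, B3=S, B3=E, B4=F, B5=S, B6=F, B7=F, B8=S, B9=T, B10=F
input #6, p=3, u=-2, z=1: events B1->T, B3->E, B2->T, B3->E, B2->T, B3->E, B2->T, B3->E, B2->T, B3->E, B2->T, B3->E, B2->T, B3->S, ...; outcomes B1=T, B2=T, B2=F, B3=S, B3=E, B4=T, B5=E, B6=F, B7=F, B8=S, B9=T, B10=T, B11=T
input #7, p=4, u=-1, z=3: events B1->F, B3->E, B2->T, B3->E, B2->T, B3->E, B2->T, B3->E, B2->T, B3->E, B2->T, B3->E, B2->T, B3->E, ...; outcomes B1=F, B2=T, B2=F, B3=S, B3=E, B4=F, B5=S, B6=F, B7=F, B8=S, B9=T, B10=F
input #8, p=2, u=-1, z=2: events B1->F, B3->E, B2->T, B3->E, B2->T, B3->E, B2->T, B3->E, B2->T, B3->E, B2->T, B3->E, B2->T, B3->S, ...; outcomes B1=F, B2=T, B2=F, B3=S, B3=E, B4=F, B5=S, B6=T, B7=F, B8=S, B9=T, B10=F
input #9, p=5, u=-1, z=5: events B1->F, B3->E, B2->T, B3->E, B2->T, B3->E, B2->T, B3->E, B2->T, B3->E, B2->T, B3->E, B2->T, B3->E, ...; outcomes B1=F, B2=T, B2=F, B3=S, B3=E, B4=F, B5=S, B6=T, B7=F, B8=E, B9=F, B10=F
input #10, p=2, u=-2, z=5: events B1->T, B3->E, B2->T, B3->E, B2->T, B3->E, B2->T, B3->E, B2->T, B3->E, B2->T, B3->E, B2->T, B3->S, ...; outcomes B1=T, B2=T, B2=F, B3=S, B3=E, B4=F, B5=S, B6=F, B7=F, B8=S, B9=T, B10=T, B11=T
union over the pool: B1=T, B1=F, B2=T, B2=F, B3=S, B3=E, B4=T, B4=F, B5=S, B5=E, B6=T, B6=F, B7=T, B7=F, B8=S, B8=E, B9=T, B9=F, B10=T, B10=F, B11=T, B11=F
uncovered (0 of 22): none
Answer: none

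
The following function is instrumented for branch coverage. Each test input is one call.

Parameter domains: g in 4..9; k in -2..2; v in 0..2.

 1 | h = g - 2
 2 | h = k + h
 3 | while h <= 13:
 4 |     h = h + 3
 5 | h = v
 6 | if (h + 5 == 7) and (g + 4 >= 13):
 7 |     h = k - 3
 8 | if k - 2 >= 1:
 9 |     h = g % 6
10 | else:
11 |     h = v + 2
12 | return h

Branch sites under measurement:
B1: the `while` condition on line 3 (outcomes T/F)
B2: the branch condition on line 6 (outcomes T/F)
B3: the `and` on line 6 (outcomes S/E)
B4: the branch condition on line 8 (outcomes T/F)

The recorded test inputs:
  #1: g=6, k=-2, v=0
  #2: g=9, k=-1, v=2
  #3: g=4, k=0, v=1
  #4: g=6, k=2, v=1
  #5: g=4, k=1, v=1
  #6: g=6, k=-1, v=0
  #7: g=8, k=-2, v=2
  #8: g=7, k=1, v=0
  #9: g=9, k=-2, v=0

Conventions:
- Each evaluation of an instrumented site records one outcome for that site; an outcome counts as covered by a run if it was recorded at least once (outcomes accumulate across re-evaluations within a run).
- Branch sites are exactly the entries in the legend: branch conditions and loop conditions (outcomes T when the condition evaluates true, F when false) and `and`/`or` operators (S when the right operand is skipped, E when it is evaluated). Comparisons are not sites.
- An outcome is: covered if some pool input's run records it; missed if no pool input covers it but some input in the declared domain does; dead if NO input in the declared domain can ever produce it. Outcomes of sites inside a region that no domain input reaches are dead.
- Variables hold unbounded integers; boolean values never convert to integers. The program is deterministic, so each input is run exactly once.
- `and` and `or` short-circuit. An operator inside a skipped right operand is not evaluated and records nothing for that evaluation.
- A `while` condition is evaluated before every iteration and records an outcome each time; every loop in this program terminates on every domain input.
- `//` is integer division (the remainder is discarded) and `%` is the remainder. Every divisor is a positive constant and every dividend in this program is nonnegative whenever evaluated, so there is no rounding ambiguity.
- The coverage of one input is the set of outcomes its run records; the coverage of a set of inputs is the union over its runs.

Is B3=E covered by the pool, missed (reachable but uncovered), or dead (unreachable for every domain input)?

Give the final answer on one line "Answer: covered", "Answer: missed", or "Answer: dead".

B3=E is recorded by pool input(s) 2, 7 -> covered

Answer: covered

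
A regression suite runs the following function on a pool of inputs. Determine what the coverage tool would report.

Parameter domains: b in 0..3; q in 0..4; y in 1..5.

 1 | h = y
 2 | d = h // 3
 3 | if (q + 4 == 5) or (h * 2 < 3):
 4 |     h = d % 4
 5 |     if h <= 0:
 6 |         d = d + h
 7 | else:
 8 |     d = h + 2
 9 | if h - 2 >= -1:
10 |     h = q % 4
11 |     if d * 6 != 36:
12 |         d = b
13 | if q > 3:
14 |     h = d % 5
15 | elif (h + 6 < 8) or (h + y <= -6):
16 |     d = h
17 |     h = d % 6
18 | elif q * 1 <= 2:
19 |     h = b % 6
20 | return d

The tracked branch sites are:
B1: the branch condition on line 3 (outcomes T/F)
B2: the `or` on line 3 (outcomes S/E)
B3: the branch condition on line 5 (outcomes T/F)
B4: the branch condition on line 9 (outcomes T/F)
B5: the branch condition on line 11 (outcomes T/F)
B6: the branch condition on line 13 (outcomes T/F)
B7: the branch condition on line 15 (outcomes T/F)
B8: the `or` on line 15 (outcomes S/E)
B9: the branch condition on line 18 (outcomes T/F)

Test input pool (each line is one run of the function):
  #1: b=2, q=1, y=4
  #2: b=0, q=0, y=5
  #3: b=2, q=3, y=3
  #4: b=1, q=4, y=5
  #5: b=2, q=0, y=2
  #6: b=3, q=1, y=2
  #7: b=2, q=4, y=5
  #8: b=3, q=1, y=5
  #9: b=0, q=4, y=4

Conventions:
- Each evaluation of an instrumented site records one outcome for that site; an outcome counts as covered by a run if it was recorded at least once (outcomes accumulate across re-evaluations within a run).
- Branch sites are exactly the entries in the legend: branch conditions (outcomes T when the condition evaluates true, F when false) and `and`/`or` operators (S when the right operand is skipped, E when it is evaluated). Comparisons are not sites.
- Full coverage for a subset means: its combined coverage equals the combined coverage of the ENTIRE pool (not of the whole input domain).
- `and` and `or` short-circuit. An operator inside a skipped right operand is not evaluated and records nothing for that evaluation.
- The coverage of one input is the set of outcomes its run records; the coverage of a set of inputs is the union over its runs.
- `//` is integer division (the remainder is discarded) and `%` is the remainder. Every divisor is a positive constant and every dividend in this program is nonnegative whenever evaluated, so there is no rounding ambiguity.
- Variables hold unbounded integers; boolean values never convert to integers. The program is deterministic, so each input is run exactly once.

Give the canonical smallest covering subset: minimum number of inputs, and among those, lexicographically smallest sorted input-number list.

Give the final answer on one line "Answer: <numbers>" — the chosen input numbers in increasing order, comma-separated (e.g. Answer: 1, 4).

#1 (b=2, q=1, y=4) -> B2->S, B1->T, B3->F, B4->T, B5->T, B6->F, B8->S, B7->T; covered: B1=T, B2=S, B3=F, B4=T, B5=T, B6=F, B7=T, B8=S
#2 (b=0, q=0, y=5) -> B2->E, B1->F, B4->T, B5->T, B6->F, B8->S, B7->T; covered: B1=F, B2=E, B4=T, B5=T, B6=F, B7=T, B8=S
#3 (b=2, q=3, y=3) -> B2->E, B1->F, B4->T, B5->T, B6->F, B8->E, B7->F, B9->F; covered: B1=F, B2=E, B4=T, B5=T, B6=F, B7=F, B8=E, B9=F
#4 (b=1, q=4, y=5) -> B2->E, B1->F, B4->T, B5->T, B6->T; covered: B1=F, B2=E, B4=T, B5=T, B6=T
#5 (b=2, q=0, y=2) -> B2->E, B1->F, B4->T, B5->T, B6->F, B8->S, B7->T; covered: B1=F, B2=E, B4=T, B5=T, B6=F, B7=T, B8=S
#6 (b=3, q=1, y=2) -> B2->S, B1->T, B3->T, B4->F, B6->F, B8->S, B7->T; covered: B1=T, B2=S, B3=T, B4=F, B6=F, B7=T, B8=S
#7 (b=2, q=4, y=5) -> B2->E, B1->F, B4->T, B5->T, B6->T; covered: B1=F, B2=E, B4=T, B5=T, B6=T
#8 (b=3, q=1, y=5) -> B2->S, B1->T, B3->F, B4->T, B5->T, B6->F, B8->S, B7->T; covered: B1=T, B2=S, B3=F, B4=T, B5=T, B6=F, B7=T, B8=S
#9 (b=0, q=4, y=4) -> B2->E, B1->F, B4->T, B5->F, B6->T; covered: B1=F, B2=E, B4=T, B5=F, B6=T
union over all inputs: B1=T, B1=F, B2=S, B2=E, B3=T, B3=F, B4=T, B4=F, B5=T, B5=F, B6=T, B6=F, B7=T, B7=F, B8=S, B8=E, B9=F (17 outcomes)
every size-1 subset falls short of the 17 outcomes (best: 8/17)
every size-2 subset falls short of the 17 outcomes (best: 14/17)
every size-3 subset falls short of the 17 outcomes (best: 16/17)
at size 4, {1, 3, 6, 9} reaches all 17 outcomes; every lexicographically earlier size-4 subset fails

Answer: 1, 3, 6, 9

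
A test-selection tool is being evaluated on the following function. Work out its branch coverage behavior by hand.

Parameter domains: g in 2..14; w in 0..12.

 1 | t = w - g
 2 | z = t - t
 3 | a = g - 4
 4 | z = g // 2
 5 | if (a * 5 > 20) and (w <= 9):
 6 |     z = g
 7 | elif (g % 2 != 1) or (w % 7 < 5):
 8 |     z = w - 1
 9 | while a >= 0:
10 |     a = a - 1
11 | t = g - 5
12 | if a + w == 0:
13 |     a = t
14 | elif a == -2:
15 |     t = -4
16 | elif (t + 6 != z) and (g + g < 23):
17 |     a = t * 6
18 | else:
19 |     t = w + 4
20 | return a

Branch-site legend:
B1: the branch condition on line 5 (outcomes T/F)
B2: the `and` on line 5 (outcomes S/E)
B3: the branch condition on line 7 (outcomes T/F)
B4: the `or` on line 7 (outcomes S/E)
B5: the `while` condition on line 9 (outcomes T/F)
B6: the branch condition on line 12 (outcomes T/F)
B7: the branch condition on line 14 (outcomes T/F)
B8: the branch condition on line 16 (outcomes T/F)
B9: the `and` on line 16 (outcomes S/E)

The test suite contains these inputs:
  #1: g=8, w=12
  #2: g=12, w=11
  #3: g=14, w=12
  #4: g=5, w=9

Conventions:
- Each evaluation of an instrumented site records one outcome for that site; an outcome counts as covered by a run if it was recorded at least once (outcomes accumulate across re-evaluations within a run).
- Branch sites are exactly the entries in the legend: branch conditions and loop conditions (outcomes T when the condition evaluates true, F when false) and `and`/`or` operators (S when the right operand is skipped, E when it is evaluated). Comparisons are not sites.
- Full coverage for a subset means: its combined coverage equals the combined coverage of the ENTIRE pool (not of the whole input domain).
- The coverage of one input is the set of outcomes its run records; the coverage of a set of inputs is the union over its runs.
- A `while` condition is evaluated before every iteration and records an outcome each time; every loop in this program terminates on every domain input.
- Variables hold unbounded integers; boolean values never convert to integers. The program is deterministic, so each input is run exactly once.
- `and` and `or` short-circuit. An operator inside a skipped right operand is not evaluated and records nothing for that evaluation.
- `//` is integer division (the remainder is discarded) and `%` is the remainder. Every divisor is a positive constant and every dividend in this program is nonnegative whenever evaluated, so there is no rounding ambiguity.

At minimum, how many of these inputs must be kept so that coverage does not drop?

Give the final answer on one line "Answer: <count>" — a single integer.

input #1 (g=8, w=12): events B2->S, B1->F, B4->S, B3->T, B5->T, B5->T, B5->T, B5->T, B5->T, B5->F, B6->F, B7->F, B9->E, B8->T; covers B1=F, B2=S, B3=T, B4=S, B5=T, B5=F, B6=F, B7=F, B8=T, B9=E
input #2 (g=12, w=11): events B2->E, B1->F, B4->S, B3->T, B5->T, B5->T, B5->T, B5->T, B5->T, B5->T, B5->T, B5->T, B5->T, B5->F, ...; covers B1=F, B2=E, B3=T, B4=S, B5=T, B5=F, B6=F, B7=F, B8=F, B9=E
input #3 (g=14, w=12): events B2->E, B1->F, B4->S, B3->T, B5->T, B5->T, B5->T, B5->T, B5->T, B5->T, B5->T, B5->T, B5->T, B5->T, ...; covers B1=F, B2=E, B3=T, B4=S, B5=T, B5=F, B6=F, B7=F, B8=F, B9=E
input #4 (g=5, w=9): events B2->S, B1->F, B4->E, B3->T, B5->T, B5->T, B5->F, B6->F, B7->F, B9->E, B8->T; covers B1=F, B2=S, B3=T, B4=E, B5=T, B5=F, B6=F, B7=F, B8=T, B9=E
together the pool reaches 13 outcomes: B1=F, B2=S, B2=E, B3=T, B4=S, B4=E, B5=T, B5=F, B6=F, B7=F, B8=T, B8=F, B9=E
checked all size-1 subsets: none covers 13 outcomes (max 10/13)
the canonical winner is {2, 4}: size 2, full 13-outcome coverage, earliest index list among size-2 covers

Answer: 2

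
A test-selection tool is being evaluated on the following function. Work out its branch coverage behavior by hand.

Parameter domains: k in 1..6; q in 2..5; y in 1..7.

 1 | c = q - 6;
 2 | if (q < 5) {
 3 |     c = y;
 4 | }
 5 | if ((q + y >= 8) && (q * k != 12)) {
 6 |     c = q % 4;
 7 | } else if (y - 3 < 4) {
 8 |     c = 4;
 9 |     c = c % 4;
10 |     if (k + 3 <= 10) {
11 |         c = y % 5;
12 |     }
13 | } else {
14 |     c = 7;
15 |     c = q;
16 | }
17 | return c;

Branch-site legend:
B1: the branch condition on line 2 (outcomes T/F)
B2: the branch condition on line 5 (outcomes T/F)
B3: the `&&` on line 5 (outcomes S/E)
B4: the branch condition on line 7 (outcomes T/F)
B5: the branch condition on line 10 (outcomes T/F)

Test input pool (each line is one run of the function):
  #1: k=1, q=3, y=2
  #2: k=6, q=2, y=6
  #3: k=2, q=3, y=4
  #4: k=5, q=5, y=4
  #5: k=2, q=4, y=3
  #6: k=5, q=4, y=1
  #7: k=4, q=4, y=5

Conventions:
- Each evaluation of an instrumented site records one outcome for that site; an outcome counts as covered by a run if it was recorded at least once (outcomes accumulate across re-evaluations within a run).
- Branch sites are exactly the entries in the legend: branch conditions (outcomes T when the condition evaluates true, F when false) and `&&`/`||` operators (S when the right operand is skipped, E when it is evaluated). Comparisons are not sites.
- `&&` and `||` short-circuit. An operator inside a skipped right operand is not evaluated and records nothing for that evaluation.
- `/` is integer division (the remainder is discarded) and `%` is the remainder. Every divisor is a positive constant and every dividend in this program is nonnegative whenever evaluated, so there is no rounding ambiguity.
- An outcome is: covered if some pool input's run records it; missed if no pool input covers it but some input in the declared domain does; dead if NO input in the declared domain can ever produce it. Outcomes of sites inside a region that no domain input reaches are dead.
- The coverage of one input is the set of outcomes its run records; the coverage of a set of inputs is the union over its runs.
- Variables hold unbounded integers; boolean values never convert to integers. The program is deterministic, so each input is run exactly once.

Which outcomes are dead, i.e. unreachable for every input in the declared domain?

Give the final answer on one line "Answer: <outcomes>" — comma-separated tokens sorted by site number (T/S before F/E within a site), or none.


exhaustive pass over the 168-input domain:
  B5=F: unreachable across the whole domain -> dead
  reachable outcomes have witnesses, e.g. B1=T (e.g. k=1, q=2, y=1), B1=F (e.g. k=1, q=5, y=1), B2=T (e.g. k=1, q=2, y=6), B2=F (e.g. k=1, q=2, y=1)
Answer: B5=F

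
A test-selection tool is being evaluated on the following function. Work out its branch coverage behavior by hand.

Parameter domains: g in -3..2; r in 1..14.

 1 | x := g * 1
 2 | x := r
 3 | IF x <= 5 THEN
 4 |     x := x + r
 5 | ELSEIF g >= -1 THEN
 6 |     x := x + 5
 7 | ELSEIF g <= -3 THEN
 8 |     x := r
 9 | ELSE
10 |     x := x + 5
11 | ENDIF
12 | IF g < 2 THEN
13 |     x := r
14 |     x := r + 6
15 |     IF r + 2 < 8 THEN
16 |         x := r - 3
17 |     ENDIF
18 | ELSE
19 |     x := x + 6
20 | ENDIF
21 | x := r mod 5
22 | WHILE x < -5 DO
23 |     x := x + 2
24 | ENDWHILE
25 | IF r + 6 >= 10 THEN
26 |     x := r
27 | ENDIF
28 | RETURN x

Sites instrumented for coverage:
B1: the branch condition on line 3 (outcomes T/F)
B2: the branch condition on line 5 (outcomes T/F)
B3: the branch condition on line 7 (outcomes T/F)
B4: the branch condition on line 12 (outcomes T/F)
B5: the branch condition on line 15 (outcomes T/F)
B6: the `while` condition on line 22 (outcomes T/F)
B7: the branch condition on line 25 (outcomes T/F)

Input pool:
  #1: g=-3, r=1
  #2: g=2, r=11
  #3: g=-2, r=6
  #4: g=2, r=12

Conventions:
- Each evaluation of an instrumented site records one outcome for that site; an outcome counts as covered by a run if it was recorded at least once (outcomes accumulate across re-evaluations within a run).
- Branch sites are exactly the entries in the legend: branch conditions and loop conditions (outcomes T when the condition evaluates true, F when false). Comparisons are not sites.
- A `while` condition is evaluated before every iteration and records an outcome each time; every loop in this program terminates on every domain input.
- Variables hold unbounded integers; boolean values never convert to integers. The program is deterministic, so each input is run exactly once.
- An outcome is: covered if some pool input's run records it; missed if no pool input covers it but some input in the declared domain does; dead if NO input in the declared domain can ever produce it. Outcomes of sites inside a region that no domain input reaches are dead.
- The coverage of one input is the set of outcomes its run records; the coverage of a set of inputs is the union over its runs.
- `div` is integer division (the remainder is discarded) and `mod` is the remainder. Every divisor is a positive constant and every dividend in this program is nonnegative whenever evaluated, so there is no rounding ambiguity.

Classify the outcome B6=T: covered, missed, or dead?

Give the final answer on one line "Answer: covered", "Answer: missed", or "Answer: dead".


no pool input records B6=T
checking all 84 inputs in the declared domain: B6=T is never recorded -> dead
Answer: dead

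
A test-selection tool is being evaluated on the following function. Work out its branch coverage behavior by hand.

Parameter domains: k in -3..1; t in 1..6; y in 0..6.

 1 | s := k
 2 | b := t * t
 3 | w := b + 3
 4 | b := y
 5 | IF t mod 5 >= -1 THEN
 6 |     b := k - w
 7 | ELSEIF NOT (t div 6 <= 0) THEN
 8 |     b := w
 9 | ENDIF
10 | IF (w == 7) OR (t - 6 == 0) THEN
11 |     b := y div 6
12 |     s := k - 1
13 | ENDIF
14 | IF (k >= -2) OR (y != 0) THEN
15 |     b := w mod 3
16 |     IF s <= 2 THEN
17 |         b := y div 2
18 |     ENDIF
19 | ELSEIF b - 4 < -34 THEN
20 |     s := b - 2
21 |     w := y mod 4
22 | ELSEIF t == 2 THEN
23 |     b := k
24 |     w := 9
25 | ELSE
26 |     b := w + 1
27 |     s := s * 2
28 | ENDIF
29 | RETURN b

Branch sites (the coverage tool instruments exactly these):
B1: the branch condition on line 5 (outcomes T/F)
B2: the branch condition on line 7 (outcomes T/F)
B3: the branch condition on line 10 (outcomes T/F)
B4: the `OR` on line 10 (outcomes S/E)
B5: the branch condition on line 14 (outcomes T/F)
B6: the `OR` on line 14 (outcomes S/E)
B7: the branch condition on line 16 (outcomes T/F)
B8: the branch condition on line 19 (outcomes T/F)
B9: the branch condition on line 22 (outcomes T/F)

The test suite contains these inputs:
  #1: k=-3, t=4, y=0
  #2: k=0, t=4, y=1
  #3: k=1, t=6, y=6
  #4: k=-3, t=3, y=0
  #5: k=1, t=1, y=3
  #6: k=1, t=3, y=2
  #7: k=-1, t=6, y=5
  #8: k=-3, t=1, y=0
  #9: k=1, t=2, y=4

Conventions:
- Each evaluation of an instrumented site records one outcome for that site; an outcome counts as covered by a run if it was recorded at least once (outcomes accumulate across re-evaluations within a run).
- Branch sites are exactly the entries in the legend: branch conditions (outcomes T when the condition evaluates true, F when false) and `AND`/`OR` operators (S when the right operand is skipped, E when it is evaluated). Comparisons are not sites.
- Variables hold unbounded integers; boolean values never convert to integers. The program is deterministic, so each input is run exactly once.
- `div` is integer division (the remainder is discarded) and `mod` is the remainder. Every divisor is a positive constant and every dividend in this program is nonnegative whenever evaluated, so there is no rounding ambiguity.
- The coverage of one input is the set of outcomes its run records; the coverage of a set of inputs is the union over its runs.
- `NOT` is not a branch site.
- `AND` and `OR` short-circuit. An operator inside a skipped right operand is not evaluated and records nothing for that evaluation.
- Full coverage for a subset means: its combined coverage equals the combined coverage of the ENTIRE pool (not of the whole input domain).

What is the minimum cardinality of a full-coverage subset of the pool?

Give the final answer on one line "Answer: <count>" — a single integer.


input #1 (k=-3, t=4, y=0): events B1->T, B4->E, B3->F, B6->E, B5->F, B8->F, B9->F; covers B1=T, B3=F, B4=E, B5=F, B6=E, B8=F, B9=F
input #2 (k=0, t=4, y=1): events B1->T, B4->E, B3->F, B6->S, B5->T, B7->T; covers B1=T, B3=F, B4=E, B5=T, B6=S, B7=T
input #3 (k=1, t=6, y=6): events B1->T, B4->E, B3->T, B6->S, B5->T, B7->T; covers B1=T, B3=T, B4=E, B5=T, B6=S, B7=T
input #4 (k=-3, t=3, y=0): events B1->T, B4->E, B3->F, B6->E, B5->F, B8->F, B9->F; covers B1=T, B3=F, B4=E, B5=F, B6=E, B8=F, B9=F
input #5 (k=1, t=1, y=3): events B1->T, B4->E, B3->F, B6->S, B5->T, B7->T; covers B1=T, B3=F, B4=E, B5=T, B6=S, B7=T
input #6 (k=1, t=3, y=2): events B1->T, B4->E, B3->F, B6->S, B5->T, B7->T; covers B1=T, B3=F, B4=E, B5=T, B6=S, B7=T
input #7 (k=-1, t=6, y=5): events B1->T, B4->E, B3->T, B6->S, B5->T, B7->T; covers B1=T, B3=T, B4=E, B5=T, B6=S, B7=T
input #8 (k=-3, t=1, y=0): events B1->T, B4->E, B3->F, B6->E, B5->F, B8->F, B9->F; covers B1=T, B3=F, B4=E, B5=F, B6=E, B8=F, B9=F
input #9 (k=1, t=2, y=4): events B1->T, B4->S, B3->T, B6->S, B5->T, B7->T; covers B1=T, B3=T, B4=S, B5=T, B6=S, B7=T
together the pool reaches 12 outcomes: B1=T, B3=T, B3=F, B4=S, B4=E, B5=T, B5=F, B6=S, B6=E, B7=T, B8=F, B9=F
size 1 is not enough: best union over all size-1 subsets is 7/12
size 2: inputs {1, 9} cover all 12 outcomes, and no lexicographically smaller subset of this size does
Answer: 2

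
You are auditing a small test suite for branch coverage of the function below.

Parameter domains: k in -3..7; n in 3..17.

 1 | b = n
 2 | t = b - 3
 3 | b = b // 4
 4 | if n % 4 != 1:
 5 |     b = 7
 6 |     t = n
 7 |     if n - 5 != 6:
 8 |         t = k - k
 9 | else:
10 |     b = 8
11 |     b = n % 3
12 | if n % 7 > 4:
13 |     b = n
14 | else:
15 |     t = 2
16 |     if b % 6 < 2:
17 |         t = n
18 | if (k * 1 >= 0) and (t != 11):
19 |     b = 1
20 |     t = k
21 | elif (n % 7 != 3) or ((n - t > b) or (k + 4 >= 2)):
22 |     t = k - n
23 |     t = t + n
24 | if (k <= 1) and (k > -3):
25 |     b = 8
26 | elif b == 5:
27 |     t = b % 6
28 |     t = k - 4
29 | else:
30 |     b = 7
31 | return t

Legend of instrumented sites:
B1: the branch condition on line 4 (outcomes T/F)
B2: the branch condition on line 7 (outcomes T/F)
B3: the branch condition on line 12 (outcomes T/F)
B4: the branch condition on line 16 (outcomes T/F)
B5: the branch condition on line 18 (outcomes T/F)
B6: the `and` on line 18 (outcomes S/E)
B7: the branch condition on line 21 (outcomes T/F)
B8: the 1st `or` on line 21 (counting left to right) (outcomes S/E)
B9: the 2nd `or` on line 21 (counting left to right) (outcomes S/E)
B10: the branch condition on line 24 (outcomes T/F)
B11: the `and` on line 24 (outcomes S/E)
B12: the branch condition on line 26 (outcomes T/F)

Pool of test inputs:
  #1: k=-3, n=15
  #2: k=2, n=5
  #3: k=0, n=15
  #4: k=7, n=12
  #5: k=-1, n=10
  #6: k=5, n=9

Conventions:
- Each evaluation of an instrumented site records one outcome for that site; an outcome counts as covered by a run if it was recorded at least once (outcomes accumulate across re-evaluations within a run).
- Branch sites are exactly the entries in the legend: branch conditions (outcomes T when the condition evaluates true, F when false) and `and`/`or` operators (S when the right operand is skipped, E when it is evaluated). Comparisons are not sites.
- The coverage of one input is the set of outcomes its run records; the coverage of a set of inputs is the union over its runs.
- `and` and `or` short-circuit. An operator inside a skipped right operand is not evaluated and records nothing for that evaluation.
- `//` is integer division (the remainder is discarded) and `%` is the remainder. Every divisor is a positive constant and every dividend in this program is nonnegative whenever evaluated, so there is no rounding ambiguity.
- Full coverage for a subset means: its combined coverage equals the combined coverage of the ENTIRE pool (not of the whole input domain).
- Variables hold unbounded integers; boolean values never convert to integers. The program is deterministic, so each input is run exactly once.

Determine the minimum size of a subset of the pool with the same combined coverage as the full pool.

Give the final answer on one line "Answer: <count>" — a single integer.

run #1 (k=-3, n=15) runs B1->T, B2->T, B3->F, B4->T, B6->S, B5->F, B8->S, B7->T, B11->E, B10->F, B12->F; records B1=T, B2=T, B3=F, B4=T, B5=F, B6=S, B7=T, B8=S, B10=F, B11=E, B12=F
run #2 (k=2, n=5) runs B1->F, B3->T, B6->E, B5->T, B11->S, B10->F, B12->F; records B1=F, B3=T, B5=T, B6=E, B10=F, B11=S, B12=F
run #3 (k=0, n=15) runs B1->T, B2->T, B3->F, B4->T, B6->E, B5->T, B11->E, B10->T; records B1=T, B2=T, B3=F, B4=T, B5=T, B6=E, B10=T, B11=E
run #4 (k=7, n=12) runs B1->T, B2->T, B3->T, B6->E, B5->T, B11->S, B10->F, B12->F; records B1=T, B2=T, B3=T, B5=T, B6=E, B10=F, B11=S, B12=F
run #5 (k=-1, n=10) runs B1->T, B2->T, B3->F, B4->T, B6->S, B5->F, B8->E, B9->E, B7->T, B11->E, B10->T; records B1=T, B2=T, B3=F, B4=T, B5=F, B6=S, B7=T, B8=E, B9=E, B10=T, B11=E
run #6 (k=5, n=9) runs B1->F, B3->F, B4->T, B6->E, B5->T, B11->S, B10->F, B12->F; records B1=F, B3=F, B4=T, B5=T, B6=E, B10=F, B11=S, B12=F
together the pool reaches 19 outcomes: B1=T, B1=F, B2=T, B3=T, B3=F, B4=T, B5=T, B5=F, B6=S, B6=E, B7=T, B8=S, B8=E, B9=E, B10=T, B10=F, B11=S, B11=E, B12=F
checked all size-1 subsets: none covers 19 outcomes (max 11/19)
checked all size-2 subsets: none covers 19 outcomes (max 18/19)
inputs {1, 2, 5} (size 3) cover everything; no size-3 subset with a lexicographically smaller index list covers all 19

Answer: 3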